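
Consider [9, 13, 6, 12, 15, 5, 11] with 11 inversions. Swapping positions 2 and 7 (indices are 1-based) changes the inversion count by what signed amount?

-3

Positions 2 and 7 hold 13 and 11; after swapping, the array is [9, 11, 6, 12, 15, 5, 13].
Count, for each position, how many later elements it exceeds:
9 → 6, 5 → 2
11 → 6, 5 → 2
6 → 5 → 1
12 → 5 → 1
15 → 5, 13 → 2
5 → none → 0
13 → none → 0
Sum: 2 + 2 + 1 + 1 + 2 + 0 + 0 = 8
Change: 8 − 11 = -3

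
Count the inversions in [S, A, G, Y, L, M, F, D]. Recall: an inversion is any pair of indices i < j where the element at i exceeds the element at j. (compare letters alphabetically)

17 out-of-order pairs

Element-by-element contributions:
S → A, G, L, M, F, D → 6
A → none → 0
G → F, D → 2
Y → L, M, F, D → 4
L → F, D → 2
M → F, D → 2
F → D → 1
D → none → 0
Sum: 6 + 0 + 2 + 4 + 2 + 2 + 1 + 0 = 17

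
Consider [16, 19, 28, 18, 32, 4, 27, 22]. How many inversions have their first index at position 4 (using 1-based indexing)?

The element at index 4 is 18.
Elements after it: 32, 4, 27, 22
Those smaller than 18: 4

1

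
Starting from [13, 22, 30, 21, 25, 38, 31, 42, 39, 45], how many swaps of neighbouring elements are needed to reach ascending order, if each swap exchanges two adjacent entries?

Minimum adjacent swaps = number of inversions (each swap of adjacent out-of-order elements removes one inversion and no swap can remove more).
Count inversions — for each element, later elements that are smaller:
13: none → 0
22: 21 → 1
30: 21, 25 → 2
21: none → 0
25: none → 0
38: 31 → 1
31: none → 0
42: 39 → 1
39: none → 0
45: none → 0
Total inversions: 0 + 1 + 2 + 0 + 0 + 1 + 0 + 1 + 0 + 0 = 5

5 swaps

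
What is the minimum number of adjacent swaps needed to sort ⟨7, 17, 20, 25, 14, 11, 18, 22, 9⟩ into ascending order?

17 swaps

The minimum number of adjacent swaps to sort an array equals its inversion count, since every such swap removes exactly one inversion.
Count inversions — for each element, later elements that are smaller:
7: none → 0
17: 14, 11, 9 → 3
20: 14, 11, 18, 9 → 4
25: 14, 11, 18, 22, 9 → 5
14: 11, 9 → 2
11: 9 → 1
18: 9 → 1
22: 9 → 1
9: none → 0
Total inversions: 0 + 3 + 4 + 5 + 2 + 1 + 1 + 1 + 0 = 17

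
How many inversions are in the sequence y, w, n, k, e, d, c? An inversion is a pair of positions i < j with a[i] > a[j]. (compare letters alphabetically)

21 inversions

Sweep left to right; for each value list the smaller values that follow it:
y → w, n, k, e, d, c → 6
w → n, k, e, d, c → 5
n → k, e, d, c → 4
k → e, d, c → 3
e → d, c → 2
d → c → 1
c → none → 0
Sum: 6 + 5 + 4 + 3 + 2 + 1 + 0 = 21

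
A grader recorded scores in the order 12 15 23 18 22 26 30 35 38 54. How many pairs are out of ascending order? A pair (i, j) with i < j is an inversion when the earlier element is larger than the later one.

Count, for each position, how many later elements it exceeds:
12: 0
15: 0
23: 2
18: 0
22: 0
26: 0
30: 0
35: 0
38: 0
54: 0
Sum: 0 + 0 + 2 + 0 + 0 + 0 + 0 + 0 + 0 + 0 = 2

2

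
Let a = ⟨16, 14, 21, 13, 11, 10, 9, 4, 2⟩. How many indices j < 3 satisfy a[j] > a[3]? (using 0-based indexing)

The element at index 3 is 13.
Elements before it: 16, 14, 21
Those larger than 13: 16, 14, 21

3 such elements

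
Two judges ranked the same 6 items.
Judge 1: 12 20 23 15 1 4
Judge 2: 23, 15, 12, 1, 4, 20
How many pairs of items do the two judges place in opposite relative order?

Discordant pairs: 6

Assign each item its position (1..6) in the first ordering, then rewrite the second ordering as that position sequence:
positions: 12→1, 20→2, 23→3, 15→4, 1→5, 4→6
second ordering as positions: [3, 4, 1, 5, 6, 2]
Discordant pairs = inversions in this position sequence.
3: 1, 2 → 2
4: 1, 2 → 2
1: 0
5: 2 → 1
6: 2 → 1
2: 0
Total: 2 + 2 + 0 + 1 + 1 + 0 = 6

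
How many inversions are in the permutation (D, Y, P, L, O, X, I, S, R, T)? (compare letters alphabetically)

Element-by-element contributions:
D → none → 0
Y → P, L, O, X, I, S, R, T → 8
P → L, O, I → 3
L → I → 1
O → I → 1
X → I, S, R, T → 4
I → none → 0
S → R → 1
R → none → 0
T → none → 0
Sum: 0 + 8 + 3 + 1 + 1 + 4 + 0 + 1 + 0 + 0 = 18

There are 18 out-of-order pairs.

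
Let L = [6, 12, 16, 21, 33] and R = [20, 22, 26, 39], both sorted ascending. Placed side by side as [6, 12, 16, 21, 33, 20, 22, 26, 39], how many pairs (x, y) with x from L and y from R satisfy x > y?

Split inversions: 4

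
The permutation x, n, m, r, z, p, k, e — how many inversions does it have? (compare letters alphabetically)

Element-by-element contributions:
x → n, m, r, p, k, e → 6
n → m, k, e → 3
m → k, e → 2
r → p, k, e → 3
z → p, k, e → 3
p → k, e → 2
k → e → 1
e → none → 0
Sum: 6 + 3 + 2 + 3 + 3 + 2 + 1 + 0 = 20

20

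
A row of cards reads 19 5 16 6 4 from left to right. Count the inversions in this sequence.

8

Sweep left to right; for each value list the smaller values that follow it:
19 → 5, 16, 6, 4 → 4
5 → 4 → 1
16 → 6, 4 → 2
6 → 4 → 1
4 → none → 0
Sum: 4 + 1 + 2 + 1 + 0 = 8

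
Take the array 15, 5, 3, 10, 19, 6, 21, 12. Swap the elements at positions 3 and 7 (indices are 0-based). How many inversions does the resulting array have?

Positions 3 and 7 hold 10 and 12; after swapping, the array is [15, 5, 3, 12, 19, 6, 21, 10].
Element-by-element contributions:
15 → 5, 3, 12, 6, 10 → 5
5 → 3 → 1
3 → none → 0
12 → 6, 10 → 2
19 → 6, 10 → 2
6 → none → 0
21 → 10 → 1
10 → none → 0
Sum: 5 + 1 + 0 + 2 + 2 + 0 + 1 + 0 = 11

11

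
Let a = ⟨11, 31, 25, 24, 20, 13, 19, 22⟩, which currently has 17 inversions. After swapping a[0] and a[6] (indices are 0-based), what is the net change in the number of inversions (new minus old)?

+3

Positions 0 and 6 hold 11 and 19; after swapping, the array is [19, 31, 25, 24, 20, 13, 11, 22].
Count, for each position, how many later elements it exceeds:
19: 2
31: 6
25: 5
24: 4
20: 2
13: 1
11: 0
22: 0
Sum: 2 + 6 + 5 + 4 + 2 + 1 + 0 + 0 = 20
Change: 20 − 17 = +3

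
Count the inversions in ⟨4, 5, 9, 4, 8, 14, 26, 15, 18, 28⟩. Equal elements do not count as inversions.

5

Sweep left to right; for each value list the smaller values that follow it:
4 → none → 0
5 → 4 → 1
9 → 4, 8 → 2
4 → none → 0
8 → none → 0
14 → none → 0
26 → 15, 18 → 2
15 → none → 0
18 → none → 0
28 → none → 0
Sum: 0 + 1 + 2 + 0 + 0 + 0 + 2 + 0 + 0 + 0 = 5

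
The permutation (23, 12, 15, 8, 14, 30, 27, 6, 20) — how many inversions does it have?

18 inversions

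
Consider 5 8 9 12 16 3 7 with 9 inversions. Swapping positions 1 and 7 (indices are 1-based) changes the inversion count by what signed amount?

Positions 1 and 7 hold 5 and 7; after swapping, the array is [7, 8, 9, 12, 16, 3, 5].
Sweep left to right; for each value list the smaller values that follow it:
7: 2
8: 2
9: 2
12: 2
16: 2
3: 0
5: 0
Sum: 2 + 2 + 2 + 2 + 2 + 0 + 0 = 10
Change: 10 − 9 = +1

+1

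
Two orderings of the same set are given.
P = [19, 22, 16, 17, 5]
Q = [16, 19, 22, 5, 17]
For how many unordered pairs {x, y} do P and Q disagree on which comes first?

Assign each item its position (1..5) in the first ordering, then rewrite the second ordering as that position sequence:
positions: 19→1, 22→2, 16→3, 17→4, 5→5
second ordering as positions: [3, 1, 2, 5, 4]
Discordant pairs = inversions in this position sequence.
3: 1, 2 → 2
1: 0
2: 0
5: 4 → 1
4: 0
Total: 2 + 0 + 0 + 1 + 0 = 3

3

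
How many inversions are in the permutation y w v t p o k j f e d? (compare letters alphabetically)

Element-by-element contributions:
y: 10
w: 9
v: 8
t: 7
p: 6
o: 5
k: 4
j: 3
f: 2
e: 1
d: 0
Sum: 10 + 9 + 8 + 7 + 6 + 5 + 4 + 3 + 2 + 1 + 0 = 55

55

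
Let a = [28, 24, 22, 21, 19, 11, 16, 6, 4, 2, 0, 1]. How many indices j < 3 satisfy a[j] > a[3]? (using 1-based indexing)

2

The element at index 3 is 22.
Elements before it: 28, 24
Those larger than 22: 28, 24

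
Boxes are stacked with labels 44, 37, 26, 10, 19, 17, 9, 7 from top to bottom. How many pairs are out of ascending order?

26

Sweep left to right; for each value list the smaller values that follow it:
44 → 37, 26, 10, 19, 17, 9, 7 → 7
37 → 26, 10, 19, 17, 9, 7 → 6
26 → 10, 19, 17, 9, 7 → 5
10 → 9, 7 → 2
19 → 17, 9, 7 → 3
17 → 9, 7 → 2
9 → 7 → 1
7 → none → 0
Sum: 7 + 6 + 5 + 2 + 3 + 2 + 1 + 0 = 26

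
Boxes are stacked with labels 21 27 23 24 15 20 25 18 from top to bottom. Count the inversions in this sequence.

17

Count, for each position, how many later elements it exceeds:
21: 3
27: 6
23: 3
24: 3
15: 0
20: 1
25: 1
18: 0
Sum: 3 + 6 + 3 + 3 + 0 + 1 + 1 + 0 = 17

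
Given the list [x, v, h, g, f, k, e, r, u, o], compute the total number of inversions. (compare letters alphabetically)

Inversions: 26

For each element, count later entries that are smaller:
x → v, h, g, f, k, e, r, u, o → 9
v → h, g, f, k, e, r, u, o → 8
h → g, f, e → 3
g → f, e → 2
f → e → 1
k → e → 1
e → none → 0
r → o → 1
u → o → 1
o → none → 0
Sum: 9 + 8 + 3 + 2 + 1 + 1 + 0 + 1 + 1 + 0 = 26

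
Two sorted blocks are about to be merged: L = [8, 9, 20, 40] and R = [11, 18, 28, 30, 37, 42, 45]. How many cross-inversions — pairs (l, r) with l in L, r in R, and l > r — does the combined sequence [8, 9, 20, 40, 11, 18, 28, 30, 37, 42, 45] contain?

7

Count, for every r in R, how many entries of L exceed r:
r = 11: 20, 40 → 2
r = 18: 20, 40 → 2
r = 28: 40 → 1
r = 30: 40 → 1
r = 37: 40 → 1
r = 42: none → 0
r = 45: none → 0
Cross-inversions: 2 + 2 + 1 + 1 + 1 + 0 + 0 = 7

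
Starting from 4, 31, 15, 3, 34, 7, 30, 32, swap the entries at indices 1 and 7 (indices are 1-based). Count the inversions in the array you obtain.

15

Positions 1 and 7 hold 4 and 30; after swapping, the array is [30, 31, 15, 3, 34, 7, 4, 32].
For each element, count later entries that are smaller:
30 → 15, 3, 7, 4 → 4
31 → 15, 3, 7, 4 → 4
15 → 3, 7, 4 → 3
3 → none → 0
34 → 7, 4, 32 → 3
7 → 4 → 1
4 → none → 0
32 → none → 0
Sum: 4 + 4 + 3 + 0 + 3 + 1 + 0 + 0 = 15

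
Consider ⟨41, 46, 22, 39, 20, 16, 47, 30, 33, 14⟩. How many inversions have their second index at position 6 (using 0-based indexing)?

The element at index 6 is 47.
Elements before it: 41, 46, 22, 39, 20, 16
None of them are larger than 47.

0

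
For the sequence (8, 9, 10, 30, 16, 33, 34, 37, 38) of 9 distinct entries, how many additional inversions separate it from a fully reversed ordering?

35

Maximum inversions for 9 distinct elements is C(9, 2) = 9·8/2 = 36.
Current inversions — for each element, count later smaller elements:
8: 0
9: 0
10: 0
30: 1
16: 0
33: 0
34: 0
37: 0
38: 0
Current total: 0 + 0 + 0 + 1 + 0 + 0 + 0 + 0 + 0 = 1
Shortfall: 36 − 1 = 35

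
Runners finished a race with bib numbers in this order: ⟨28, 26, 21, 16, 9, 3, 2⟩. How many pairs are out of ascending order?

Inversions: 21

Count, for each position, how many later elements it exceeds:
28: 6
26: 5
21: 4
16: 3
9: 2
3: 1
2: 0
Sum: 6 + 5 + 4 + 3 + 2 + 1 + 0 = 21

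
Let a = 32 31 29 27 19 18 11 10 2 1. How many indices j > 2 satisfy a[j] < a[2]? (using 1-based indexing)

8

The element at index 2 is 31.
Elements after it: 29, 27, 19, 18, 11, 10, 2, 1
Those smaller than 31: 29, 27, 19, 18, 11, 10, 2, 1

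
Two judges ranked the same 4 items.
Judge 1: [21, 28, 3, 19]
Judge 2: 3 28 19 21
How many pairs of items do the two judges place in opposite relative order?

4 discordant pairs

Assign each item its position (1..4) in the first ordering, then rewrite the second ordering as that position sequence:
positions: 21→1, 28→2, 3→3, 19→4
second ordering as positions: [3, 2, 4, 1]
Discordant pairs = inversions in this position sequence.
3: 2, 1 → 2
2: 1 → 1
4: 1 → 1
1: 0
Total: 2 + 1 + 1 + 0 = 4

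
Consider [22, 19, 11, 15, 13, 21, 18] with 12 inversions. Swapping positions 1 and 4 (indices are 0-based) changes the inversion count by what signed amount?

-3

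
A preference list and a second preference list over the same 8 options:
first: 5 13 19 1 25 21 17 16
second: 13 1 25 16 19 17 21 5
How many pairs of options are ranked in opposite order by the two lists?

There are 13 pairs.

Assign each item its position (1..8) in the first ordering, then rewrite the second ordering as that position sequence:
positions: 5→1, 13→2, 19→3, 1→4, 25→5, 21→6, 17→7, 16→8
second ordering as positions: [2, 4, 5, 8, 3, 7, 6, 1]
Discordant pairs = inversions in this position sequence.
2: 1 → 1
4: 3, 1 → 2
5: 3, 1 → 2
8: 3, 7, 6, 1 → 4
3: 1 → 1
7: 6, 1 → 2
6: 1 → 1
1: 0
Total: 1 + 2 + 2 + 4 + 1 + 2 + 1 + 0 = 13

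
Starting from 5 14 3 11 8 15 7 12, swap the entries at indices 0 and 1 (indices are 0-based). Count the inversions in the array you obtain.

12 inversions

Positions 0 and 1 hold 5 and 14; after swapping, the array is [14, 5, 3, 11, 8, 15, 7, 12].
Count, for each position, how many later elements it exceeds:
14 → 5, 3, 11, 8, 7, 12 → 6
5 → 3 → 1
3 → none → 0
11 → 8, 7 → 2
8 → 7 → 1
15 → 7, 12 → 2
7 → none → 0
12 → none → 0
Sum: 6 + 1 + 0 + 2 + 1 + 2 + 0 + 0 = 12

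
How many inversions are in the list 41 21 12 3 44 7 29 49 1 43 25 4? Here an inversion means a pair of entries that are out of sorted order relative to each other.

Count, for each position, how many later elements it exceeds:
41 → 21, 12, 3, 7, 29, 1, 25, 4 → 8
21 → 12, 3, 7, 1, 4 → 5
12 → 3, 7, 1, 4 → 4
3 → 1 → 1
44 → 7, 29, 1, 43, 25, 4 → 6
7 → 1, 4 → 2
29 → 1, 25, 4 → 3
49 → 1, 43, 25, 4 → 4
1 → none → 0
43 → 25, 4 → 2
25 → 4 → 1
4 → none → 0
Sum: 8 + 5 + 4 + 1 + 6 + 2 + 3 + 4 + 0 + 2 + 1 + 0 = 36

36 inversions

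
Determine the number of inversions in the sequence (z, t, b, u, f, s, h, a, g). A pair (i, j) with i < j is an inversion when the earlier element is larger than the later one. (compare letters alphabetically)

26

Element-by-element contributions:
z → t, b, u, f, s, h, a, g → 8
t → b, f, s, h, a, g → 6
b → a → 1
u → f, s, h, a, g → 5
f → a → 1
s → h, a, g → 3
h → a, g → 2
a → none → 0
g → none → 0
Sum: 8 + 6 + 1 + 5 + 1 + 3 + 2 + 0 + 0 = 26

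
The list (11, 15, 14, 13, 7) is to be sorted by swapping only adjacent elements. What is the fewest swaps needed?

The minimum number of adjacent swaps to sort an array equals its inversion count, since every such swap removes exactly one inversion.
Count inversions — for each element, later elements that are smaller:
11: 7 → 1
15: 14, 13, 7 → 3
14: 13, 7 → 2
13: 7 → 1
7: none → 0
Total inversions: 1 + 3 + 2 + 1 + 0 = 7

7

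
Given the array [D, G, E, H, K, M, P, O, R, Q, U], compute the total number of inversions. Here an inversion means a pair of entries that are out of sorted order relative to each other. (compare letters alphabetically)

Sweep left to right; for each value list the smaller values that follow it:
D → none → 0
G → E → 1
E → none → 0
H → none → 0
K → none → 0
M → none → 0
P → O → 1
O → none → 0
R → Q → 1
Q → none → 0
U → none → 0
Sum: 0 + 1 + 0 + 0 + 0 + 0 + 1 + 0 + 1 + 0 + 0 = 3

3 out-of-order pairs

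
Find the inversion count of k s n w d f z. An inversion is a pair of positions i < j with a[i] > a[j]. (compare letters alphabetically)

Listing every pair i<j with a[i]>a[j] (using 1-based positions):
(1,5): k > d
(1,6): k > f
(2,3): s > n
(2,5): s > d
(2,6): s > f
(3,5): n > d
(3,6): n > f
(4,5): w > d
(4,6): w > f
That's 9 pairs.

9 inversions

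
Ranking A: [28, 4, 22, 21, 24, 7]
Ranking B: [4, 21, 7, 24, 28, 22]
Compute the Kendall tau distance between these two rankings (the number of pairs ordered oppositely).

Assign each item its position (1..6) in the first ordering, then rewrite the second ordering as that position sequence:
positions: 28→1, 4→2, 22→3, 21→4, 24→5, 7→6
second ordering as positions: [2, 4, 6, 5, 1, 3]
Discordant pairs = inversions in this position sequence.
2: 1 → 1
4: 1, 3 → 2
6: 5, 1, 3 → 3
5: 1, 3 → 2
1: 0
3: 0
Total: 1 + 2 + 3 + 2 + 0 + 0 = 8

Discordant pairs: 8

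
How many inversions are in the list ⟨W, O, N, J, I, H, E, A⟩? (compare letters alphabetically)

28

Count, for each position, how many later elements it exceeds:
W: 7
O: 6
N: 5
J: 4
I: 3
H: 2
E: 1
A: 0
Sum: 7 + 6 + 5 + 4 + 3 + 2 + 1 + 0 = 28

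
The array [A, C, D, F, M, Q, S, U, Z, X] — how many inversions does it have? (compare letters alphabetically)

Sweep left to right; for each value list the smaller values that follow it:
A → none → 0
C → none → 0
D → none → 0
F → none → 0
M → none → 0
Q → none → 0
S → none → 0
U → none → 0
Z → X → 1
X → none → 0
Sum: 0 + 0 + 0 + 0 + 0 + 0 + 0 + 0 + 1 + 0 = 1

1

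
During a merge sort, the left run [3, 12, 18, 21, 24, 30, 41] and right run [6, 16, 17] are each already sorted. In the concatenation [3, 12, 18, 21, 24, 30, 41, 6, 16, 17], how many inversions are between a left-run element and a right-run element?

For each element r of the right run, count left-run elements greater than r:
r = 6: 12, 18, 21, 24, 30, 41 → 6
r = 16: 18, 21, 24, 30, 41 → 5
r = 17: 18, 21, 24, 30, 41 → 5
Cross-inversions: 6 + 5 + 5 = 16

16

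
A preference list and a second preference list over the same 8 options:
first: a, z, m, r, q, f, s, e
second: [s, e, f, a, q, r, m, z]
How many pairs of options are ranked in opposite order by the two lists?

Assign each item its position (1..8) in the first ordering, then rewrite the second ordering as that position sequence:
positions: a→1, z→2, m→3, r→4, q→5, f→6, s→7, e→8
second ordering as positions: [7, 8, 6, 1, 5, 4, 3, 2]
Discordant pairs = inversions in this position sequence.
7: 6, 1, 5, 4, 3, 2 → 6
8: 6, 1, 5, 4, 3, 2 → 6
6: 1, 5, 4, 3, 2 → 5
1: 0
5: 4, 3, 2 → 3
4: 3, 2 → 2
3: 2 → 1
2: 0
Total: 6 + 6 + 5 + 0 + 3 + 2 + 1 + 0 = 23

23 pairs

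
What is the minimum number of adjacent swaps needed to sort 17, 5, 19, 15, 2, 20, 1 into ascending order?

The minimum number of adjacent swaps to sort an array equals its inversion count, since every such swap removes exactly one inversion.
Count inversions — for each element, later elements that are smaller:
17: 5, 15, 2, 1 → 4
5: 2, 1 → 2
19: 15, 2, 1 → 3
15: 2, 1 → 2
2: 1 → 1
20: 1 → 1
1: none → 0
Total inversions: 4 + 2 + 3 + 2 + 1 + 1 + 0 = 13

Adjacent swaps: 13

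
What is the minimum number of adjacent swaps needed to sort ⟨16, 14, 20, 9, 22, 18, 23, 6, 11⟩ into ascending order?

Minimum adjacent swaps = number of inversions (each swap of adjacent out-of-order elements removes one inversion and no swap can remove more).
Count inversions — for each element, later elements that are smaller:
16: 14, 9, 6, 11 → 4
14: 9, 6, 11 → 3
20: 9, 18, 6, 11 → 4
9: 6 → 1
22: 18, 6, 11 → 3
18: 6, 11 → 2
23: 6, 11 → 2
6: none → 0
11: none → 0
Total inversions: 4 + 3 + 4 + 1 + 3 + 2 + 2 + 0 + 0 = 19

19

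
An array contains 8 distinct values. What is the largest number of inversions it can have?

A reversed (strictly descending) arrangement makes every pair an inversion, giving C(8, 2) inversions.
C(8, 2) = 8·7/2 = 28

28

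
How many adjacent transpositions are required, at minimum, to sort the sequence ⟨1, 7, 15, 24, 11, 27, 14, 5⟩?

11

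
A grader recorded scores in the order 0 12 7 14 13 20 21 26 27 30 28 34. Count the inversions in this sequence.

3

Element-by-element contributions:
0: 0
12: 1
7: 0
14: 1
13: 0
20: 0
21: 0
26: 0
27: 0
30: 1
28: 0
34: 0
Sum: 0 + 1 + 0 + 1 + 0 + 0 + 0 + 0 + 0 + 1 + 0 + 0 = 3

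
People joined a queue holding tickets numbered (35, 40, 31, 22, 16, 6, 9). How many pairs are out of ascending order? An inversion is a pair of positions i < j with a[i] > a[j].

For each element, count later entries that are smaller:
35: 5
40: 5
31: 4
22: 3
16: 2
6: 0
9: 0
Sum: 5 + 5 + 4 + 3 + 2 + 0 + 0 = 19

19 inversions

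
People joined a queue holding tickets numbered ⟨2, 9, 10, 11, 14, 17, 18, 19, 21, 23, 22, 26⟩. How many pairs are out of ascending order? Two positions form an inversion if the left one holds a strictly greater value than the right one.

Out-of-order pairs: 1

Count, for each position, how many later elements it exceeds:
2: 0
9: 0
10: 0
11: 0
14: 0
17: 0
18: 0
19: 0
21: 0
23: 1
22: 0
26: 0
Sum: 0 + 0 + 0 + 0 + 0 + 0 + 0 + 0 + 0 + 1 + 0 + 0 = 1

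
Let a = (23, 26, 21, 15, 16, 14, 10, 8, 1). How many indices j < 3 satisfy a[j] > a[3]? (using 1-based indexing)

The element at index 3 is 21.
Elements before it: 23, 26
Those larger than 21: 23, 26

2 such elements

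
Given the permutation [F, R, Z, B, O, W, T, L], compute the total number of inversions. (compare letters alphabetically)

Element-by-element contributions:
F → B → 1
R → B, O, L → 3
Z → B, O, W, T, L → 5
B → none → 0
O → L → 1
W → T, L → 2
T → L → 1
L → none → 0
Sum: 1 + 3 + 5 + 0 + 1 + 2 + 1 + 0 = 13

13 out-of-order pairs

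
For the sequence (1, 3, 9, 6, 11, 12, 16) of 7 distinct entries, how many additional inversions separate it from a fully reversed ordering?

20 inversions short

Maximum inversions for 7 distinct elements is C(7, 2) = 7·6/2 = 21.
Current inversions — for each element, count later smaller elements:
1: 0
3: 0
9: 1
6: 0
11: 0
12: 0
16: 0
Current total: 0 + 0 + 1 + 0 + 0 + 0 + 0 = 1
Shortfall: 21 − 1 = 20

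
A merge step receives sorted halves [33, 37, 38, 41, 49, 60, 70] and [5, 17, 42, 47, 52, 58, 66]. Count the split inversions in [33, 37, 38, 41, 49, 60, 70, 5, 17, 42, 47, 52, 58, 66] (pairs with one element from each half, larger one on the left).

25

For each element r of the right run, count left-run elements greater than r:
r = 5: 33, 37, 38, 41, 49, 60, 70 → 7
r = 17: 33, 37, 38, 41, 49, 60, 70 → 7
r = 42: 49, 60, 70 → 3
r = 47: 49, 60, 70 → 3
r = 52: 60, 70 → 2
r = 58: 60, 70 → 2
r = 66: 70 → 1
Cross-inversions: 7 + 7 + 3 + 3 + 2 + 2 + 1 = 25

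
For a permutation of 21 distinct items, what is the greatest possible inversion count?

Inversions: 210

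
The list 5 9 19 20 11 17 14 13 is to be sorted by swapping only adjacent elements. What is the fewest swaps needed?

Each adjacent swap fixes exactly one inversion, so the minimum swap count equals the number of inversions.
Count inversions — for each element, later elements that are smaller:
5: none → 0
9: none → 0
19: 11, 17, 14, 13 → 4
20: 11, 17, 14, 13 → 4
11: none → 0
17: 14, 13 → 2
14: 13 → 1
13: none → 0
Total inversions: 0 + 0 + 4 + 4 + 0 + 2 + 1 + 0 = 11

11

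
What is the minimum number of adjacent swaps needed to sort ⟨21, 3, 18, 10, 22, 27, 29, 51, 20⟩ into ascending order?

9

Minimum adjacent swaps = number of inversions (each swap of adjacent out-of-order elements removes one inversion and no swap can remove more).
Count inversions — for each element, later elements that are smaller:
21: 3, 18, 10, 20 → 4
3: none → 0
18: 10 → 1
10: none → 0
22: 20 → 1
27: 20 → 1
29: 20 → 1
51: 20 → 1
20: none → 0
Total inversions: 4 + 0 + 1 + 0 + 1 + 1 + 1 + 1 + 0 = 9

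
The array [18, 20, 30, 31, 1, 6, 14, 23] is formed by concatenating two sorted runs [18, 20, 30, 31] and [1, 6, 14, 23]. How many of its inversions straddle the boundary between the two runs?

14

Take each right-half value and tally the left-half values above it:
r = 1: 18, 20, 30, 31 → 4
r = 6: 18, 20, 30, 31 → 4
r = 14: 18, 20, 30, 31 → 4
r = 23: 30, 31 → 2
Cross-inversions: 4 + 4 + 4 + 2 = 14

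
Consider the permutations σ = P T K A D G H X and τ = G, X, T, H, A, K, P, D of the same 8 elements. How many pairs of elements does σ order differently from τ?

Assign each item its position (1..8) in the first ordering, then rewrite the second ordering as that position sequence:
positions: P→1, T→2, K→3, A→4, D→5, G→6, H→7, X→8
second ordering as positions: [6, 8, 2, 7, 4, 3, 1, 5]
Discordant pairs = inversions in this position sequence.
6: 2, 4, 3, 1, 5 → 5
8: 2, 7, 4, 3, 1, 5 → 6
2: 1 → 1
7: 4, 3, 1, 5 → 4
4: 3, 1 → 2
3: 1 → 1
1: 0
5: 0
Total: 5 + 6 + 1 + 4 + 2 + 1 + 0 + 0 = 19

19 discordant pairs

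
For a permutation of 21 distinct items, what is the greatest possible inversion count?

210 inversions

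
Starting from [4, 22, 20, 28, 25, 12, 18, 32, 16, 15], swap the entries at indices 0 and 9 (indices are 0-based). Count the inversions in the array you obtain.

Inversions: 26

Positions 0 and 9 hold 4 and 15; after swapping, the array is [15, 22, 20, 28, 25, 12, 18, 32, 16, 4].
For each element, count later entries that are smaller:
15 → 12, 4 → 2
22 → 20, 12, 18, 16, 4 → 5
20 → 12, 18, 16, 4 → 4
28 → 25, 12, 18, 16, 4 → 5
25 → 12, 18, 16, 4 → 4
12 → 4 → 1
18 → 16, 4 → 2
32 → 16, 4 → 2
16 → 4 → 1
4 → none → 0
Sum: 2 + 5 + 4 + 5 + 4 + 1 + 2 + 2 + 1 + 0 = 26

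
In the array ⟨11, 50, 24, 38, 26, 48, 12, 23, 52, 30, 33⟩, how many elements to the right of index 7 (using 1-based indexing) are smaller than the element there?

0

The element at index 7 is 12.
Elements after it: 23, 52, 30, 33
None of them are smaller than 12.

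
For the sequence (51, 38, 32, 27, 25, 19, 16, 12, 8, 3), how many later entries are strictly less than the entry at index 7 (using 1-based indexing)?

3

The element at index 7 is 16.
Elements after it: 12, 8, 3
Those smaller than 16: 12, 8, 3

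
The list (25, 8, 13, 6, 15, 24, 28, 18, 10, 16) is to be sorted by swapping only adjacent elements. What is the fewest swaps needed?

The minimum number of adjacent swaps to sort an array equals its inversion count, since every such swap removes exactly one inversion.
Count inversions — for each element, later elements that are smaller:
25: 8, 13, 6, 15, 24, 18, 10, 16 → 8
8: 6 → 1
13: 6, 10 → 2
6: none → 0
15: 10 → 1
24: 18, 10, 16 → 3
28: 18, 10, 16 → 3
18: 10, 16 → 2
10: none → 0
16: none → 0
Total inversions: 8 + 1 + 2 + 0 + 1 + 3 + 3 + 2 + 0 + 0 = 20

There are 20 adjacent swaps.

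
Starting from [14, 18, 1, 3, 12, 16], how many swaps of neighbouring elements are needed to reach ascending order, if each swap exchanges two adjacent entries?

Minimum adjacent swaps = number of inversions (each swap of adjacent out-of-order elements removes one inversion and no swap can remove more).
Count inversions — for each element, later elements that are smaller:
14: 1, 3, 12 → 3
18: 1, 3, 12, 16 → 4
1: none → 0
3: none → 0
12: none → 0
16: none → 0
Total inversions: 3 + 4 + 0 + 0 + 0 + 0 = 7

7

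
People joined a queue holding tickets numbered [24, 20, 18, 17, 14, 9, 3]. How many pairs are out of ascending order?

21

Sweep left to right; for each value list the smaller values that follow it:
24 → 20, 18, 17, 14, 9, 3 → 6
20 → 18, 17, 14, 9, 3 → 5
18 → 17, 14, 9, 3 → 4
17 → 14, 9, 3 → 3
14 → 9, 3 → 2
9 → 3 → 1
3 → none → 0
Sum: 6 + 5 + 4 + 3 + 2 + 1 + 0 = 21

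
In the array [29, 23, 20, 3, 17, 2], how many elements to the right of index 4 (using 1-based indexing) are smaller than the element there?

1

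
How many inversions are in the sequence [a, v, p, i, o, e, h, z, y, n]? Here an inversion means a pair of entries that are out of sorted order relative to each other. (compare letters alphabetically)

Sweep left to right; for each value list the smaller values that follow it:
a: 0
v: 6
p: 5
i: 2
o: 3
e: 0
h: 0
z: 2
y: 1
n: 0
Sum: 0 + 6 + 5 + 2 + 3 + 0 + 0 + 2 + 1 + 0 = 19

19 out-of-order pairs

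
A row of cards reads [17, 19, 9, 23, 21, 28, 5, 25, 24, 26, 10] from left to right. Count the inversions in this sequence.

21 inversions

Element-by-element contributions:
17 → 9, 5, 10 → 3
19 → 9, 5, 10 → 3
9 → 5 → 1
23 → 21, 5, 10 → 3
21 → 5, 10 → 2
28 → 5, 25, 24, 26, 10 → 5
5 → none → 0
25 → 24, 10 → 2
24 → 10 → 1
26 → 10 → 1
10 → none → 0
Sum: 3 + 3 + 1 + 3 + 2 + 5 + 0 + 2 + 1 + 1 + 0 = 21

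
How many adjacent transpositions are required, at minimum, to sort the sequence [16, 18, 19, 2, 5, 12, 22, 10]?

14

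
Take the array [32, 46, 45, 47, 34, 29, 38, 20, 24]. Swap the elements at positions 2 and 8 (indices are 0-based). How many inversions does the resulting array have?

19 inversions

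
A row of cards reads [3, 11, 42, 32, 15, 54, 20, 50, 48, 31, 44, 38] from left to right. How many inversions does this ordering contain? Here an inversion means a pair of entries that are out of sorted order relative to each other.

22 inversions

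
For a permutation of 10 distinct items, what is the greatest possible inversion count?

45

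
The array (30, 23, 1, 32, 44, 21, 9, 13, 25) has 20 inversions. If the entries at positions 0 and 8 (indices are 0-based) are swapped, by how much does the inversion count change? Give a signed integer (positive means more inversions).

-1

Positions 0 and 8 hold 30 and 25; after swapping, the array is [25, 23, 1, 32, 44, 21, 9, 13, 30].
Element-by-element contributions:
25 → 23, 1, 21, 9, 13 → 5
23 → 1, 21, 9, 13 → 4
1 → none → 0
32 → 21, 9, 13, 30 → 4
44 → 21, 9, 13, 30 → 4
21 → 9, 13 → 2
9 → none → 0
13 → none → 0
30 → none → 0
Sum: 5 + 4 + 0 + 4 + 4 + 2 + 0 + 0 + 0 = 19
Change: 19 − 20 = -1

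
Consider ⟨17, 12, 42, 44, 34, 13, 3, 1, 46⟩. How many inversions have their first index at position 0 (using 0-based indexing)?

The element at index 0 is 17.
Elements after it: 12, 42, 44, 34, 13, 3, 1, 46
Those smaller than 17: 12, 13, 3, 1

4 such elements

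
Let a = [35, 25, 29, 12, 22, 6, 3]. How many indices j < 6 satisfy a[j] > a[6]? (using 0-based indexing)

The element at index 6 is 3.
Elements before it: 35, 25, 29, 12, 22, 6
Those larger than 3: 35, 25, 29, 12, 22, 6

6 such elements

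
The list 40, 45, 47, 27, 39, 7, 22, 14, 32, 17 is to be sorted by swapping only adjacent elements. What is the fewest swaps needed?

33 adjacent swaps

The minimum number of adjacent swaps to sort an array equals its inversion count, since every such swap removes exactly one inversion.
Count inversions — for each element, later elements that are smaller:
40: 27, 39, 7, 22, 14, 32, 17 → 7
45: 27, 39, 7, 22, 14, 32, 17 → 7
47: 27, 39, 7, 22, 14, 32, 17 → 7
27: 7, 22, 14, 17 → 4
39: 7, 22, 14, 32, 17 → 5
7: none → 0
22: 14, 17 → 2
14: none → 0
32: 17 → 1
17: none → 0
Total inversions: 7 + 7 + 7 + 4 + 5 + 0 + 2 + 0 + 1 + 0 = 33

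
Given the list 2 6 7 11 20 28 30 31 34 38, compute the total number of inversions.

0 inversions

Count, for each position, how many later elements it exceeds:
2 → none → 0
6 → none → 0
7 → none → 0
11 → none → 0
20 → none → 0
28 → none → 0
30 → none → 0
31 → none → 0
34 → none → 0
38 → none → 0
Sum: 0 + 0 + 0 + 0 + 0 + 0 + 0 + 0 + 0 + 0 = 0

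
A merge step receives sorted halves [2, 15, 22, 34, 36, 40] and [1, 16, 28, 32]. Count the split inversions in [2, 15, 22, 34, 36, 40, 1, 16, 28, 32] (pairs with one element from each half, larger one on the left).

Cross-inversions: 16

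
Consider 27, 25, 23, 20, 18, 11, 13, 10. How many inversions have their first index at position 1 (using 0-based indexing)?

6 such elements

The element at index 1 is 25.
Elements after it: 23, 20, 18, 11, 13, 10
Those smaller than 25: 23, 20, 18, 11, 13, 10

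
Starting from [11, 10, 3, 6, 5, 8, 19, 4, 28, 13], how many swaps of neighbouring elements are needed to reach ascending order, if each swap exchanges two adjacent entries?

18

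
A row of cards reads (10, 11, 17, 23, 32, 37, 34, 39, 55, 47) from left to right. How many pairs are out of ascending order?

2

Count, for each position, how many later elements it exceeds:
10: 0
11: 0
17: 0
23: 0
32: 0
37: 1
34: 0
39: 0
55: 1
47: 0
Sum: 0 + 0 + 0 + 0 + 0 + 1 + 0 + 0 + 1 + 0 = 2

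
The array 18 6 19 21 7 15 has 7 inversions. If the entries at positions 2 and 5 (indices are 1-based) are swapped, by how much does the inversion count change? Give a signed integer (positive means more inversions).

Positions 2 and 5 hold 6 and 7; after swapping, the array is [18, 7, 19, 21, 6, 15].
Count, for each position, how many later elements it exceeds:
18 → 7, 6, 15 → 3
7 → 6 → 1
19 → 6, 15 → 2
21 → 6, 15 → 2
6 → none → 0
15 → none → 0
Sum: 3 + 1 + 2 + 2 + 0 + 0 = 8
Change: 8 − 7 = +1

+1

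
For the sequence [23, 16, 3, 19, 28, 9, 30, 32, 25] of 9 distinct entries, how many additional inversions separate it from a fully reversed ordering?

25 inversions short

Maximum inversions for 9 distinct elements is C(9, 2) = 9·8/2 = 36.
Current inversions — for each element, count later smaller elements:
23: 4
16: 2
3: 0
19: 1
28: 2
9: 0
30: 1
32: 1
25: 0
Current total: 4 + 2 + 0 + 1 + 2 + 0 + 1 + 1 + 0 = 11
Shortfall: 36 − 11 = 25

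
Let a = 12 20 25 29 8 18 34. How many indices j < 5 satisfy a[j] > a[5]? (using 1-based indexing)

4

The element at index 5 is 8.
Elements before it: 12, 20, 25, 29
Those larger than 8: 12, 20, 25, 29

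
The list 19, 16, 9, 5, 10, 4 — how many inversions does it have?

Element-by-element contributions:
19: 5
16: 4
9: 2
5: 1
10: 1
4: 0
Sum: 5 + 4 + 2 + 1 + 1 + 0 = 13

13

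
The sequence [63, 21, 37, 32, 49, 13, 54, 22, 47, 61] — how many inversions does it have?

For each element, count later entries that are smaller:
63: 9
21: 1
37: 3
32: 2
49: 3
13: 0
54: 2
22: 0
47: 0
61: 0
Sum: 9 + 1 + 3 + 2 + 3 + 0 + 2 + 0 + 0 + 0 = 20

20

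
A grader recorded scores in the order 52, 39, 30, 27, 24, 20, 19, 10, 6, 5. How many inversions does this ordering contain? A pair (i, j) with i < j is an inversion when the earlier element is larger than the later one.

There are 45 inversions.

Count, for each position, how many later elements it exceeds:
52 → 39, 30, 27, 24, 20, 19, 10, 6, 5 → 9
39 → 30, 27, 24, 20, 19, 10, 6, 5 → 8
30 → 27, 24, 20, 19, 10, 6, 5 → 7
27 → 24, 20, 19, 10, 6, 5 → 6
24 → 20, 19, 10, 6, 5 → 5
20 → 19, 10, 6, 5 → 4
19 → 10, 6, 5 → 3
10 → 6, 5 → 2
6 → 5 → 1
5 → none → 0
Sum: 9 + 8 + 7 + 6 + 5 + 4 + 3 + 2 + 1 + 0 = 45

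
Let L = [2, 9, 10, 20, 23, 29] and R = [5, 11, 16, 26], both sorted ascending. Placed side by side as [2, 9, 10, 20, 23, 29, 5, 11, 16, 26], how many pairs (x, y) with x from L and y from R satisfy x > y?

12 split inversions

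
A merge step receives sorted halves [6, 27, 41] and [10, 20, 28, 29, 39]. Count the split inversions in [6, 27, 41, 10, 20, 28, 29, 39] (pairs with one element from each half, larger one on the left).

7

For each element r of the right run, count left-run elements greater than r:
r = 10: 27, 41 → 2
r = 20: 27, 41 → 2
r = 28: 41 → 1
r = 29: 41 → 1
r = 39: 41 → 1
Cross-inversions: 2 + 2 + 1 + 1 + 1 = 7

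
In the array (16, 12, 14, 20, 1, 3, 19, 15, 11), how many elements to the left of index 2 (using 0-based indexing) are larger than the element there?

The element at index 2 is 14.
Elements before it: 16, 12
Those larger than 14: 16

1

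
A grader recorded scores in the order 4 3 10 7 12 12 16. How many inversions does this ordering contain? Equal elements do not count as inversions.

Out-of-order index pairs (1-indexed):
(1,2): 4 > 3
(3,4): 10 > 7
That's 2 pairs.

2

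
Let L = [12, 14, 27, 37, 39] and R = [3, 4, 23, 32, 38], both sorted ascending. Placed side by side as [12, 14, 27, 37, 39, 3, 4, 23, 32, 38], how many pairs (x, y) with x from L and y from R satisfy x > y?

16

Take each right-half value and tally the left-half values above it:
r = 3: 12, 14, 27, 37, 39 → 5
r = 4: 12, 14, 27, 37, 39 → 5
r = 23: 27, 37, 39 → 3
r = 32: 37, 39 → 2
r = 38: 39 → 1
Cross-inversions: 5 + 5 + 3 + 2 + 1 = 16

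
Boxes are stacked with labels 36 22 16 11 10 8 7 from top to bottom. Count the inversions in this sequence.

For each element, count later entries that are smaller:
36 → 22, 16, 11, 10, 8, 7 → 6
22 → 16, 11, 10, 8, 7 → 5
16 → 11, 10, 8, 7 → 4
11 → 10, 8, 7 → 3
10 → 8, 7 → 2
8 → 7 → 1
7 → none → 0
Sum: 6 + 5 + 4 + 3 + 2 + 1 + 0 = 21

21 inversions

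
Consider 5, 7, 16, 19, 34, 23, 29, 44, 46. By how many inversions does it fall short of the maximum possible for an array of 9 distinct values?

34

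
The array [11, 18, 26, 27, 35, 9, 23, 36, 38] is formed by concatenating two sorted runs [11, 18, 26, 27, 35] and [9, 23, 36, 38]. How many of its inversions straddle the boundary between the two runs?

8 split inversions

For each element r of the right run, count left-run elements greater than r:
r = 9: 11, 18, 26, 27, 35 → 5
r = 23: 26, 27, 35 → 3
r = 36: none → 0
r = 38: none → 0
Cross-inversions: 5 + 3 + 0 + 0 = 8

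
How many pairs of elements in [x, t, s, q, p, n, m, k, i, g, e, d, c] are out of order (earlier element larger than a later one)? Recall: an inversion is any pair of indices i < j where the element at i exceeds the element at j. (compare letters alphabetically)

Count, for each position, how many later elements it exceeds:
x → t, s, q, p, n, m, k, i, g, e, d, c → 12
t → s, q, p, n, m, k, i, g, e, d, c → 11
s → q, p, n, m, k, i, g, e, d, c → 10
q → p, n, m, k, i, g, e, d, c → 9
p → n, m, k, i, g, e, d, c → 8
n → m, k, i, g, e, d, c → 7
m → k, i, g, e, d, c → 6
k → i, g, e, d, c → 5
i → g, e, d, c → 4
g → e, d, c → 3
e → d, c → 2
d → c → 1
c → none → 0
Sum: 12 + 11 + 10 + 9 + 8 + 7 + 6 + 5 + 4 + 3 + 2 + 1 + 0 = 78

78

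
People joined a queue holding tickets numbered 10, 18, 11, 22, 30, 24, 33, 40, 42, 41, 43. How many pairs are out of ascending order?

3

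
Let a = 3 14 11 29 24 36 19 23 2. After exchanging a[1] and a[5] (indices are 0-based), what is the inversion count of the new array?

Positions 1 and 5 hold 14 and 36; after swapping, the array is [3, 36, 11, 29, 24, 14, 19, 23, 2].
Sweep left to right; for each value list the smaller values that follow it:
3 → 2 → 1
36 → 11, 29, 24, 14, 19, 23, 2 → 7
11 → 2 → 1
29 → 24, 14, 19, 23, 2 → 5
24 → 14, 19, 23, 2 → 4
14 → 2 → 1
19 → 2 → 1
23 → 2 → 1
2 → none → 0
Sum: 1 + 7 + 1 + 5 + 4 + 1 + 1 + 1 + 0 = 21

21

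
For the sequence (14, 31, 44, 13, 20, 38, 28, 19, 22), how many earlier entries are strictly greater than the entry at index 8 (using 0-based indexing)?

4 such elements

The element at index 8 is 22.
Elements before it: 14, 31, 44, 13, 20, 38, 28, 19
Those larger than 22: 31, 44, 38, 28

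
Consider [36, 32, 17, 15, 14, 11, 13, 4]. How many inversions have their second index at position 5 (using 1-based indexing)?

4

The element at index 5 is 14.
Elements before it: 36, 32, 17, 15
Those larger than 14: 36, 32, 17, 15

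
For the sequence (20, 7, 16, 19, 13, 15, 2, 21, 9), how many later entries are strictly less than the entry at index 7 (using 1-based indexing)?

The element at index 7 is 2.
Elements after it: 21, 9
None of them are smaller than 2.

0 such elements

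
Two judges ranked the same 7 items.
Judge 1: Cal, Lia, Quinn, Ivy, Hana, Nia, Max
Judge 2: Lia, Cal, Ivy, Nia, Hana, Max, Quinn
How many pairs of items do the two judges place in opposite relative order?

Assign each item its position (1..7) in the first ordering, then rewrite the second ordering as that position sequence:
positions: Cal→1, Lia→2, Quinn→3, Ivy→4, Hana→5, Nia→6, Max→7
second ordering as positions: [2, 1, 4, 6, 5, 7, 3]
Discordant pairs = inversions in this position sequence.
2: 1 → 1
1: 0
4: 3 → 1
6: 5, 3 → 2
5: 3 → 1
7: 3 → 1
3: 0
Total: 1 + 0 + 1 + 2 + 1 + 1 + 0 = 6

6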